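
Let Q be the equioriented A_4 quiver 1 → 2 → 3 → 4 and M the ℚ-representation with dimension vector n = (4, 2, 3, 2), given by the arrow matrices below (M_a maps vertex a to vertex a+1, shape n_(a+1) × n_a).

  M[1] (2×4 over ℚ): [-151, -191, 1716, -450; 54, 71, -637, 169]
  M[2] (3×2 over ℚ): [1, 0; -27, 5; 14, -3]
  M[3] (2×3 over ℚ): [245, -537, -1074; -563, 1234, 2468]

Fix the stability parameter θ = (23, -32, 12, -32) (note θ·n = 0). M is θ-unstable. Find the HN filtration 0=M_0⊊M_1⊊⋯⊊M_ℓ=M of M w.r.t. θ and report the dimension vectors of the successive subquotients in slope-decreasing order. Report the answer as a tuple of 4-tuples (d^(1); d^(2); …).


Via rank(M_{q-1}∘⋯∘M_p): M ≅ I[1,1]^2, I[1,4]^2, I[3,3].
μ_θ-semistable layers: μ^(1)=23; μ^(2)=12; μ^(3)=-29/4

((2, 0, 0, 0); (0, 0, 1, 0); (2, 2, 2, 2))


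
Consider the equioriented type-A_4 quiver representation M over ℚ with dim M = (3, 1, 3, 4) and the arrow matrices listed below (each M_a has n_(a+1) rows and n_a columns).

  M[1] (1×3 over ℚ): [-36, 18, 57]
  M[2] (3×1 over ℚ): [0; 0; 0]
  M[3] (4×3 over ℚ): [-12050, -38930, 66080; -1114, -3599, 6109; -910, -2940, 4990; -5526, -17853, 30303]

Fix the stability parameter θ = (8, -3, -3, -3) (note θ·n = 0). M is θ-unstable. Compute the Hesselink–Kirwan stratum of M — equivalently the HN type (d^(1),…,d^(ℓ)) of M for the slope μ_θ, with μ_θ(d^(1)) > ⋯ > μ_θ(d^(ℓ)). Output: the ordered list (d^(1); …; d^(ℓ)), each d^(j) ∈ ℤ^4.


Barcode: M ≅ I[1,1]^2, I[1,2], I[3,3], I[3,4]^2, I[4,4]^2. HN layers by μ_θ (3 steps, strictly decreasing):
  μ^(1)=8; μ^(2)=5/2; μ^(3)=-3

((2, 0, 0, 0); (1, 1, 0, 0); (0, 0, 3, 4))


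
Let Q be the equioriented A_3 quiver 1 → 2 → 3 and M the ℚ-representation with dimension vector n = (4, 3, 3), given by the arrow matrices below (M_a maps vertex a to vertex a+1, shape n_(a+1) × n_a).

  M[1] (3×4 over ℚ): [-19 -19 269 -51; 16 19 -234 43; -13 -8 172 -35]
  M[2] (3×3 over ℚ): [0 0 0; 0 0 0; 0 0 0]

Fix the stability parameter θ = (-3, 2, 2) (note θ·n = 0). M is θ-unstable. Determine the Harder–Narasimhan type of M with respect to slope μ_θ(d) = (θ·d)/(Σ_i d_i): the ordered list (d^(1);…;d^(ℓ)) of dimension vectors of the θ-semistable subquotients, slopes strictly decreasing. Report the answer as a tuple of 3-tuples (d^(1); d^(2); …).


Via rank(M_{q-1}∘⋯∘M_p): M ≅ I[1,1], I[1,2]^3, I[3,3]^3.
μ_θ-semistable layers: μ^(1)=2; μ^(2)=-3

((0, 3, 3); (4, 0, 0))


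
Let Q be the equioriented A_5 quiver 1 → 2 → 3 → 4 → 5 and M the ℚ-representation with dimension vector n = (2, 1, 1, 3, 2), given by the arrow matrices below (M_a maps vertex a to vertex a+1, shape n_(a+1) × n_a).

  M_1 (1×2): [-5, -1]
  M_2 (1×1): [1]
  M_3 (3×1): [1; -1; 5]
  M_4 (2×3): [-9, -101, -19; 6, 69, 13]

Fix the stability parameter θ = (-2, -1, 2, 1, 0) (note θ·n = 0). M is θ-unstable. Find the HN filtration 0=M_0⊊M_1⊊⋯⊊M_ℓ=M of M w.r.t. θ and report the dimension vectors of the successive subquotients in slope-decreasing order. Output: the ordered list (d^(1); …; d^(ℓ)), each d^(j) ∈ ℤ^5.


Barcode: M ≅ I[1,1], I[1,5], I[4,4], I[4,5]. HN layers by μ_θ (4 steps, strictly decreasing):
  μ^(1)=1; μ^(2)=1/2; μ^(3)=-1; μ^(4)=-2

((0, 0, 1, 2, 1); (0, 0, 0, 1, 1); (0, 1, 0, 0, 0); (2, 0, 0, 0, 0))


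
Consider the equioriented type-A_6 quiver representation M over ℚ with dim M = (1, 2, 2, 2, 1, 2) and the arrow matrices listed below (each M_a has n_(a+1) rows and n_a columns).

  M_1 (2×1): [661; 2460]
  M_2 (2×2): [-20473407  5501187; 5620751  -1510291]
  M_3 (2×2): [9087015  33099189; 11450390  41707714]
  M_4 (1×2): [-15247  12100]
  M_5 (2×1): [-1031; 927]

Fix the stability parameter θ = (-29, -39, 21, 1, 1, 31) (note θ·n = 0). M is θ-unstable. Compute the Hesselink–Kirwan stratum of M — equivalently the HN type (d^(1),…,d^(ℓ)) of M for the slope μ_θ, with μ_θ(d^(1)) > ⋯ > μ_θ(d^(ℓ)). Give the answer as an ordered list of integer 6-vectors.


Barcode: M ≅ I[1,6], I[2,2], I[3,3], I[4,4], I[6,6]. HN layers by μ_θ (6 steps, strictly decreasing):
  μ^(1)=31; μ^(2)=21; μ^(3)=23/3; μ^(4)=1; μ^(5)=-34; μ^(6)=-39

((0, 0, 0, 0, 0, 2); (0, 0, 1, 0, 0, 0); (0, 0, 1, 1, 1, 0); (0, 0, 0, 1, 0, 0); (1, 1, 0, 0, 0, 0); (0, 1, 0, 0, 0, 0))


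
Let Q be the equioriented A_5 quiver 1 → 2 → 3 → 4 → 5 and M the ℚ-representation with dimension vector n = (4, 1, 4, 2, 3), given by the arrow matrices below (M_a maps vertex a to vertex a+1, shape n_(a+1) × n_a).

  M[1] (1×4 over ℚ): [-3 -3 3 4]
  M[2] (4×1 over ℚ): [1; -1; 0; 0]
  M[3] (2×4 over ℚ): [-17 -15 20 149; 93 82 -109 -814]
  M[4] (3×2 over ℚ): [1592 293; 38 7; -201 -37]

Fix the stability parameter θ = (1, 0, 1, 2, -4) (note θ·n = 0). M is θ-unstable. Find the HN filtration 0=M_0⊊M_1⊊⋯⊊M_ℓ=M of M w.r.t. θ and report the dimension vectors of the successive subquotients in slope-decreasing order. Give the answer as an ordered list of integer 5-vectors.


Barcode: M ≅ I[1,1]^3, I[1,5], I[3,3]^2, I[3,5], I[5,5]. HN layers by μ_θ (4 steps, strictly decreasing):
  μ^(1)=1; μ^(2)=0; μ^(3)=-1/3; μ^(4)=-4

((3, 0, 2, 0, 0); (1, 1, 1, 1, 1); (0, 0, 1, 1, 1); (0, 0, 0, 0, 1))


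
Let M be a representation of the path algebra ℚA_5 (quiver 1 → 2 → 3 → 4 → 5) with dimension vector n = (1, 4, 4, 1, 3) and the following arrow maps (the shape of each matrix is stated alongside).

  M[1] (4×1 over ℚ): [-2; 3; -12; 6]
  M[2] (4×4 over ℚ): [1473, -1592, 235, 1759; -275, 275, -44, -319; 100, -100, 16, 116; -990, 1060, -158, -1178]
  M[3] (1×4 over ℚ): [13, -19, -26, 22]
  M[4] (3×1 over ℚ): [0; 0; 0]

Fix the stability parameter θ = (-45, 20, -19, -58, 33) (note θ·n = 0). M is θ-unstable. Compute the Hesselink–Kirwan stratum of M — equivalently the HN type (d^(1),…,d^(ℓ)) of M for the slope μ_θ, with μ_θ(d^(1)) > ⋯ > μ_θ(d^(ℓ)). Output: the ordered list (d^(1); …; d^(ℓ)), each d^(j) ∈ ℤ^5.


Via rank(M_{q-1}∘⋯∘M_p): M ≅ I[1,4], I[2,2]^2, I[2,3], I[3,3]^2, I[5,5]^3.
μ_θ-semistable layers: μ^(1)=33; μ^(2)=20; μ^(3)=1/2; μ^(4)=-19; μ^(5)=-45

((0, 0, 0, 0, 3); (0, 2, 0, 0, 0); (0, 1, 1, 0, 0); (0, 1, 3, 1, 0); (1, 0, 0, 0, 0))


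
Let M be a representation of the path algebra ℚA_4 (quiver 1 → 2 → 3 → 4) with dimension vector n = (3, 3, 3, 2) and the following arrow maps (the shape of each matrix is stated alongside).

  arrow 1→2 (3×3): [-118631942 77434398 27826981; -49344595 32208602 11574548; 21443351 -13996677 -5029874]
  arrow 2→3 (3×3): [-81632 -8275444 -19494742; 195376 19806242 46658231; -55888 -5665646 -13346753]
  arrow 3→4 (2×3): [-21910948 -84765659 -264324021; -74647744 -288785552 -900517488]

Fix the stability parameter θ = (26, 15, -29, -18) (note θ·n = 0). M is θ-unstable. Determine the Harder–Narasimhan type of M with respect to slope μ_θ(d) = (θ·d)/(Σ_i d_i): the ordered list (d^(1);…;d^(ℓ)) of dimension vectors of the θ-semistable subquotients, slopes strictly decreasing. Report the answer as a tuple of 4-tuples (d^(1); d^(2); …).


Via rank(M_{q-1}∘⋯∘M_p): M ≅ I[1,2]^2, I[1,3], I[3,3], I[3,4], I[4,4].
μ_θ-semistable layers: μ^(1)=41/2; μ^(2)=4; μ^(3)=-18; μ^(4)=-29

((2, 2, 0, 0); (1, 1, 1, 0); (0, 0, 0, 2); (0, 0, 2, 0))


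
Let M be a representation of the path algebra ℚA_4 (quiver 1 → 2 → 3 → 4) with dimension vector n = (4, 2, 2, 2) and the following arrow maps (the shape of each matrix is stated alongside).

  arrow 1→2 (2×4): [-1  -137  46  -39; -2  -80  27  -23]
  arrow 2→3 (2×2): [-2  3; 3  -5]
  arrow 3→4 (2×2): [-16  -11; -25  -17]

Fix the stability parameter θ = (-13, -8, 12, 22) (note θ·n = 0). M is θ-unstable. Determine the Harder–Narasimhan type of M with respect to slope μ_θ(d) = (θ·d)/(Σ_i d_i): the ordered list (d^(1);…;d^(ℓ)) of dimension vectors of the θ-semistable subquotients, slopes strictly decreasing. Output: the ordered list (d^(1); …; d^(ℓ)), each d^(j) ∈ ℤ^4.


Barcode: M ≅ I[1,1]^2, I[1,4]^2. HN layers by μ_θ (4 steps, strictly decreasing):
  μ^(1)=22; μ^(2)=12; μ^(3)=-8; μ^(4)=-13

((0, 0, 0, 2); (0, 0, 2, 0); (0, 2, 0, 0); (4, 0, 0, 0))


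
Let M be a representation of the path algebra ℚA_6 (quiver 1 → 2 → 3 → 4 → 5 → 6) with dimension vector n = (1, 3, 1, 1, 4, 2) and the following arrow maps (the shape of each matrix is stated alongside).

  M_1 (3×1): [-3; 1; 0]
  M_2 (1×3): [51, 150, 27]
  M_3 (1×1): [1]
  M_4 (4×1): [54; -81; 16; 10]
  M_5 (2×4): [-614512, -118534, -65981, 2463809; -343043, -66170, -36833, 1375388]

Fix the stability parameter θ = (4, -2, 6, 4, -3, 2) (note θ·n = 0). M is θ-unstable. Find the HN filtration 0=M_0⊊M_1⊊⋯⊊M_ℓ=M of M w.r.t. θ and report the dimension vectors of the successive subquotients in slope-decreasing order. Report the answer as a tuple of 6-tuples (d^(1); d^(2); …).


Interval decomposition of M: I[1,5], I[2,2]^2, I[5,5], I[5,6]^2.
HN type (ℓ=5): μ^(1)=7/3; μ^(2)=2; μ^(3)=1; μ^(4)=-2; μ^(5)=-3

((0, 0, 1, 1, 1, 0); (0, 0, 0, 0, 0, 2); (1, 1, 0, 0, 0, 0); (0, 2, 0, 0, 0, 0); (0, 0, 0, 0, 3, 0))


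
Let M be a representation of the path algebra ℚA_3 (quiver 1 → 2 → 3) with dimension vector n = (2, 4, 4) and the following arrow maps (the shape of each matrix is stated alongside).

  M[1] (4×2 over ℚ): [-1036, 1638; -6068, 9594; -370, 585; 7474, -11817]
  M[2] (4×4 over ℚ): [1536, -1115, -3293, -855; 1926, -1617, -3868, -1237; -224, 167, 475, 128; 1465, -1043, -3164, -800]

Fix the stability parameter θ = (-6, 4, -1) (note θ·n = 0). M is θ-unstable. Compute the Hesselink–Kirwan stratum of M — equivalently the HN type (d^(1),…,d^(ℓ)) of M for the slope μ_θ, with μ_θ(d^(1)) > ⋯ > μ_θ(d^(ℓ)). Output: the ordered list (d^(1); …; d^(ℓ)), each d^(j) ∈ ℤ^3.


Barcode: M ≅ I[1,1], I[1,3], I[2,3]^3. HN layers by μ_θ (2 steps, strictly decreasing):
  μ^(1)=3/2; μ^(2)=-6

((0, 4, 4); (2, 0, 0))


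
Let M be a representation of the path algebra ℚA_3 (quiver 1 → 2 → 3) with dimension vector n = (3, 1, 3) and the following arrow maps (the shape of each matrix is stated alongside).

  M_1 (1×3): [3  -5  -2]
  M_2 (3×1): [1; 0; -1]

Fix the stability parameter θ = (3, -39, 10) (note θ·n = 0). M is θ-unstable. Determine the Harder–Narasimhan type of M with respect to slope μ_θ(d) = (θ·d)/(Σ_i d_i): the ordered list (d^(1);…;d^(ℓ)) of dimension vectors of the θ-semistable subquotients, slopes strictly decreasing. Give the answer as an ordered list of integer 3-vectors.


Via rank(M_{q-1}∘⋯∘M_p): M ≅ I[1,1]^2, I[1,3], I[3,3]^2.
μ_θ-semistable layers: μ^(1)=10; μ^(2)=3; μ^(3)=-18

((0, 0, 3); (2, 0, 0); (1, 1, 0))


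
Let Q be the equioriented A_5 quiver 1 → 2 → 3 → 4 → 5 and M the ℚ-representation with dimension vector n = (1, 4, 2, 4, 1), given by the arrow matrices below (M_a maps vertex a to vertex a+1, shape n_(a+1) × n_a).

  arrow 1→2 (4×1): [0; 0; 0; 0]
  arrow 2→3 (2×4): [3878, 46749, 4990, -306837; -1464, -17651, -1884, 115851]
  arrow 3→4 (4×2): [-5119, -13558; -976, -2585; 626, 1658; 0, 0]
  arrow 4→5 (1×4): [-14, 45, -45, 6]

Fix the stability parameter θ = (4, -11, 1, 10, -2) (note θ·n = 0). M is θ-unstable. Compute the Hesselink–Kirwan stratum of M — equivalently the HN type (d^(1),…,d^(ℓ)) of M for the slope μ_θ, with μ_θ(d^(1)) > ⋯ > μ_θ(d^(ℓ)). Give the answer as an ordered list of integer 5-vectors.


Barcode: M ≅ I[1,1], I[2,2]^2, I[2,4], I[2,5], I[4,4]^2. HN layers by μ_θ (4 steps, strictly decreasing):
  μ^(1)=10; μ^(2)=4; μ^(3)=1; μ^(4)=-11

((0, 0, 0, 3, 0); (1, 0, 0, 1, 1); (0, 0, 2, 0, 0); (0, 4, 0, 0, 0))


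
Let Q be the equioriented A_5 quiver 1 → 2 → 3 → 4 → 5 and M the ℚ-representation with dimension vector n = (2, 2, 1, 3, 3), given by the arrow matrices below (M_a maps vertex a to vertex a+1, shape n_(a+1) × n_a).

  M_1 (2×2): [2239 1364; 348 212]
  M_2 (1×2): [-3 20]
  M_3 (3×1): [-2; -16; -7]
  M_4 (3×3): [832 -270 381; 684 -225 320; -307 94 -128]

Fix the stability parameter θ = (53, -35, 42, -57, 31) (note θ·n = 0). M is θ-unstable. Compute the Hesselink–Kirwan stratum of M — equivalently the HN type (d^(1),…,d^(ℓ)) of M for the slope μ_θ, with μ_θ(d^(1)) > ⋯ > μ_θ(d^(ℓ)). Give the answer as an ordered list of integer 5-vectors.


Via rank(M_{q-1}∘⋯∘M_p): M ≅ I[1,2], I[1,5], I[4,5]^2.
μ_θ-semistable layers: μ^(1)=31; μ^(2)=9; μ^(3)=3/4; μ^(4)=-57

((0, 0, 0, 0, 3); (1, 1, 0, 0, 0); (1, 1, 1, 1, 0); (0, 0, 0, 2, 0))


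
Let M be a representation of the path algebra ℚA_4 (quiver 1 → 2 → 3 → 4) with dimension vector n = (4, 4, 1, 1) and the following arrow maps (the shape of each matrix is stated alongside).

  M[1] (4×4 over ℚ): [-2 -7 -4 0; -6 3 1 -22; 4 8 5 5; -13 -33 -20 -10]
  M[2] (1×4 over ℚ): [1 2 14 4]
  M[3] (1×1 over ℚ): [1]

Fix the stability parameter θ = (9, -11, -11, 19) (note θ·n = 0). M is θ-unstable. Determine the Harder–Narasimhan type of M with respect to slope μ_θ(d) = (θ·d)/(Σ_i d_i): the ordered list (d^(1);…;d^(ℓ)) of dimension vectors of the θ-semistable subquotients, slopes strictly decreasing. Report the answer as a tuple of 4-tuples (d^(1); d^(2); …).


Barcode: M ≅ I[1,2]^3, I[1,4]. HN layers by μ_θ (3 steps, strictly decreasing):
  μ^(1)=19; μ^(2)=-1; μ^(3)=-13/3

((0, 0, 0, 1); (3, 3, 0, 0); (1, 1, 1, 0))


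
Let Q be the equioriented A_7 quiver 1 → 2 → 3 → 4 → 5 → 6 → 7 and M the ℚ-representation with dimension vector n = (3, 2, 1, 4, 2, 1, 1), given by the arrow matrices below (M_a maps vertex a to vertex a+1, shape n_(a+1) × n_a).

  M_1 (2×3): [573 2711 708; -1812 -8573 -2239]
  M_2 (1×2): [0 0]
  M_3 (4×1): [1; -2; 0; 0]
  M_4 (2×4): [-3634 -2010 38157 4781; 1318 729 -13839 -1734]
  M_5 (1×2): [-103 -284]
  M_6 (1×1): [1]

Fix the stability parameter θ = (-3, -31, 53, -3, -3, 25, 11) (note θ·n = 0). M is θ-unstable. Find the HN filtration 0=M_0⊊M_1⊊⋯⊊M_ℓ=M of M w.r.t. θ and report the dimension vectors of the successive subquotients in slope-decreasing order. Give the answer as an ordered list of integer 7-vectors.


Interval decomposition of M: I[1,1], I[1,2]^2, I[3,7], I[4,4]^2, I[4,5].
HN type (ℓ=4): μ^(1)=18; μ^(2)=47/3; μ^(3)=-3; μ^(4)=-17

((0, 0, 0, 0, 0, 1, 1); (0, 0, 1, 1, 1, 0, 0); (1, 0, 0, 3, 1, 0, 0); (2, 2, 0, 0, 0, 0, 0))


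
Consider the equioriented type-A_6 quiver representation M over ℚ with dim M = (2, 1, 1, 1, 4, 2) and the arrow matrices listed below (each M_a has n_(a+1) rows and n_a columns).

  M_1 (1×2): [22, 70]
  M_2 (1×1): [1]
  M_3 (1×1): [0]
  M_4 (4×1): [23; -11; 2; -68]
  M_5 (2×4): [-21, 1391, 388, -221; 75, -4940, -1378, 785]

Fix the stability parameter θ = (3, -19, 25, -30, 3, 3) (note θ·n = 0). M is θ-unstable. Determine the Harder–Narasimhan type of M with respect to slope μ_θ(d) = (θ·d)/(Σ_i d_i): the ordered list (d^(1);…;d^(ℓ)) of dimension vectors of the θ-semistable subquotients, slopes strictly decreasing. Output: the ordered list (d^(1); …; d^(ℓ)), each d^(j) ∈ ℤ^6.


Via rank(M_{q-1}∘⋯∘M_p): M ≅ I[1,1], I[1,3], I[4,6], I[5,5]^2, I[5,6].
μ_θ-semistable layers: μ^(1)=25; μ^(2)=3; μ^(3)=-8; μ^(4)=-30

((0, 0, 1, 0, 0, 0); (1, 0, 0, 0, 4, 2); (1, 1, 0, 0, 0, 0); (0, 0, 0, 1, 0, 0))


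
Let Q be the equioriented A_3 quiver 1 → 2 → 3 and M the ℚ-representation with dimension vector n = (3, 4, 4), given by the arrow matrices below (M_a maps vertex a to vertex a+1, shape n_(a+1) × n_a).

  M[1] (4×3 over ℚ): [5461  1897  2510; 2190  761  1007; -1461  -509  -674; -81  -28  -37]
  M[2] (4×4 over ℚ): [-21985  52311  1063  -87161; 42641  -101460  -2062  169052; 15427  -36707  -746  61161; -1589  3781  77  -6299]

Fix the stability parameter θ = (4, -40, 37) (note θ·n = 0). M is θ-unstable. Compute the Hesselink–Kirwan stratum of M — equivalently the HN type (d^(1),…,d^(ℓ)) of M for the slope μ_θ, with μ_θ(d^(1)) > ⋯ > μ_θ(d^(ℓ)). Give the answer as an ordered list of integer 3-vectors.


Via rank(M_{q-1}∘⋯∘M_p): M ≅ I[1,1], I[1,2], I[1,3], I[2,3]^2, I[3,3].
μ_θ-semistable layers: μ^(1)=37; μ^(2)=4; μ^(3)=-18; μ^(4)=-40

((0, 0, 4); (1, 0, 0); (2, 2, 0); (0, 2, 0))


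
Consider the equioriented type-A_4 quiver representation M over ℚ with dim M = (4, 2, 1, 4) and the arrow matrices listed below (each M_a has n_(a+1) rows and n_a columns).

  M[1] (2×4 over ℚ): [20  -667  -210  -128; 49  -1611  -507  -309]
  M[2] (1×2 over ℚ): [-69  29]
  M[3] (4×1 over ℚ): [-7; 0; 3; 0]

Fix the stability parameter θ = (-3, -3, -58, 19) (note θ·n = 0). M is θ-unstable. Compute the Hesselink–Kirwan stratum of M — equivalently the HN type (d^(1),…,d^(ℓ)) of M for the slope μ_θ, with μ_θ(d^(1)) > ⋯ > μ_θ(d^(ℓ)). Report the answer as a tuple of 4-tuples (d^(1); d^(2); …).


Interval decomposition of M: I[1,1]^2, I[1,2], I[1,4], I[4,4]^3.
HN type (ℓ=3): μ^(1)=19; μ^(2)=-3; μ^(3)=-64/3

((0, 0, 0, 4); (3, 1, 0, 0); (1, 1, 1, 0))


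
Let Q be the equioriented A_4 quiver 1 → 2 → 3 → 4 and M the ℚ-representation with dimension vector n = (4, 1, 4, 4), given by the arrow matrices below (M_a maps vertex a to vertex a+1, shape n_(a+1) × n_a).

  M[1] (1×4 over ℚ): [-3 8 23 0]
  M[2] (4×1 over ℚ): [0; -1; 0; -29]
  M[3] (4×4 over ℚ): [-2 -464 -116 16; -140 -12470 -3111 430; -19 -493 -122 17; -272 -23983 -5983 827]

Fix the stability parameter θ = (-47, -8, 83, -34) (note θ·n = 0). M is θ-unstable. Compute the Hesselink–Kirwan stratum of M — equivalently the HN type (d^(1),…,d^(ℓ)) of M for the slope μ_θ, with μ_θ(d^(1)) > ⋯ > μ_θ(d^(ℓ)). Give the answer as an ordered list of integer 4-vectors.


Via rank(M_{q-1}∘⋯∘M_p): M ≅ I[1,1]^3, I[1,3], I[3,4]^3, I[4,4].
μ_θ-semistable layers: μ^(1)=83; μ^(2)=49/2; μ^(3)=-8; μ^(4)=-34; μ^(5)=-47

((0, 0, 1, 0); (0, 0, 3, 3); (0, 1, 0, 0); (0, 0, 0, 1); (4, 0, 0, 0))


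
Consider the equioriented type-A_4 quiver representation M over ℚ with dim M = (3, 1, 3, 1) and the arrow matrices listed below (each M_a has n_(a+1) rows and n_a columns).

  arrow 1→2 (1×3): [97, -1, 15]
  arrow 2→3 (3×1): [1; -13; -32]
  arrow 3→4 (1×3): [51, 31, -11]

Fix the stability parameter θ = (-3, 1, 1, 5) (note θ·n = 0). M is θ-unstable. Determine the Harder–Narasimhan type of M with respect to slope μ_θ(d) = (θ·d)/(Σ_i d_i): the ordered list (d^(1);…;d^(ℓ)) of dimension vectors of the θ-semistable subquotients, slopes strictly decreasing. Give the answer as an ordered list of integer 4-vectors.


Interval decomposition of M: I[1,1]^2, I[1,3], I[3,3], I[3,4].
HN type (ℓ=3): μ^(1)=5; μ^(2)=1; μ^(3)=-3

((0, 0, 0, 1); (0, 1, 3, 0); (3, 0, 0, 0))


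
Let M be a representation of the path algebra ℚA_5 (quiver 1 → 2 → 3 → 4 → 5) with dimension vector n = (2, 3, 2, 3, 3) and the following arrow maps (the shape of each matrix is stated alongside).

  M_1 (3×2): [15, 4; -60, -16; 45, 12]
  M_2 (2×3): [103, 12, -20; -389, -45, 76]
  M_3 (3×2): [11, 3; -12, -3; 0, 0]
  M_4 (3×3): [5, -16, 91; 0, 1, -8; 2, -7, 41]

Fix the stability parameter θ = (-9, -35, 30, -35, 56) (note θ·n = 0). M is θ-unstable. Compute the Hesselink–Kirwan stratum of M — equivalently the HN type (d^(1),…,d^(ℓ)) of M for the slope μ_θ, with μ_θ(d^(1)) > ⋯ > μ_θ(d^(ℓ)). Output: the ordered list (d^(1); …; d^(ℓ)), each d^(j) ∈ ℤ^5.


Via rank(M_{q-1}∘⋯∘M_p): M ≅ I[1,1], I[1,5], I[2,2], I[2,5], I[4,5].
μ_θ-semistable layers: μ^(1)=56; μ^(2)=-5/2; μ^(3)=-9; μ^(4)=-22; μ^(5)=-35

((0, 0, 0, 0, 3); (0, 0, 2, 2, 0); (1, 0, 0, 0, 0); (1, 1, 0, 0, 0); (0, 2, 0, 1, 0))


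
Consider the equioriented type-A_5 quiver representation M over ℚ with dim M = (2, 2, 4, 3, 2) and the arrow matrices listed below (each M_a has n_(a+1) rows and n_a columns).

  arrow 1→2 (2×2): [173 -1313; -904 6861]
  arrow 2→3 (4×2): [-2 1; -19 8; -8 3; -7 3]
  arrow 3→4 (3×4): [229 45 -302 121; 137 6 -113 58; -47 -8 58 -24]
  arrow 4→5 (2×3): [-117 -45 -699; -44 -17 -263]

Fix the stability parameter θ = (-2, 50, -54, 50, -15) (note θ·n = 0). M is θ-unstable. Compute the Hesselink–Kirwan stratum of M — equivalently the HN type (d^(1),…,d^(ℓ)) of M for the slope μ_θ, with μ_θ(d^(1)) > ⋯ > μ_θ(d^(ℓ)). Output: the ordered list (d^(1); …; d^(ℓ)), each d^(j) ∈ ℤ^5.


Via rank(M_{q-1}∘⋯∘M_p): M ≅ I[1,4], I[1,5], I[3,3], I[3,5].
μ_θ-semistable layers: μ^(1)=50; μ^(2)=35/2; μ^(3)=-2; μ^(4)=-54

((0, 0, 0, 1, 0); (0, 0, 0, 2, 2); (2, 2, 2, 0, 0); (0, 0, 2, 0, 0))


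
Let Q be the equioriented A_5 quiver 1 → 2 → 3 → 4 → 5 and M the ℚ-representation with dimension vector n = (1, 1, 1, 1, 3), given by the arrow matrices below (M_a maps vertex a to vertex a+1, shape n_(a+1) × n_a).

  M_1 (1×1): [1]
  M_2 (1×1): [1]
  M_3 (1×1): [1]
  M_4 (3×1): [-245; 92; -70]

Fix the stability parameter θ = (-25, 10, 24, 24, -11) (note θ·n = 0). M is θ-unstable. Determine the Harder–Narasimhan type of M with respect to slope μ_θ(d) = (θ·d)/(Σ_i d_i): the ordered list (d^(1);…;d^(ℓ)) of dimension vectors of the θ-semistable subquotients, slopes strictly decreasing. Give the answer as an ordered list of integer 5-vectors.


Interval decomposition of M: I[1,5], I[5,5]^2.
HN type (ℓ=4): μ^(1)=37/3; μ^(2)=10; μ^(3)=-11; μ^(4)=-25

((0, 0, 1, 1, 1); (0, 1, 0, 0, 0); (0, 0, 0, 0, 2); (1, 0, 0, 0, 0))


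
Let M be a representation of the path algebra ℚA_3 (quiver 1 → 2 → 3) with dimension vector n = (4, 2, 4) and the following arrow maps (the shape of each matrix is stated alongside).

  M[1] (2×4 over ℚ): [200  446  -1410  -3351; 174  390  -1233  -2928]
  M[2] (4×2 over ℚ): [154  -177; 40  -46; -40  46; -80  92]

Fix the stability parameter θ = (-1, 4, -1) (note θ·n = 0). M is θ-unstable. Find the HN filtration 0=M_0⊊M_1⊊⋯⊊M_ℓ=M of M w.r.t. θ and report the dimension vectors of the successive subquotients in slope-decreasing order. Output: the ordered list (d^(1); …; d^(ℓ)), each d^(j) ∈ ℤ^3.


Via rank(M_{q-1}∘⋯∘M_p): M ≅ I[1,1]^2, I[1,3]^2, I[3,3]^2.
μ_θ-semistable layers: μ^(1)=3/2; μ^(2)=-1

((0, 2, 2); (4, 0, 2))


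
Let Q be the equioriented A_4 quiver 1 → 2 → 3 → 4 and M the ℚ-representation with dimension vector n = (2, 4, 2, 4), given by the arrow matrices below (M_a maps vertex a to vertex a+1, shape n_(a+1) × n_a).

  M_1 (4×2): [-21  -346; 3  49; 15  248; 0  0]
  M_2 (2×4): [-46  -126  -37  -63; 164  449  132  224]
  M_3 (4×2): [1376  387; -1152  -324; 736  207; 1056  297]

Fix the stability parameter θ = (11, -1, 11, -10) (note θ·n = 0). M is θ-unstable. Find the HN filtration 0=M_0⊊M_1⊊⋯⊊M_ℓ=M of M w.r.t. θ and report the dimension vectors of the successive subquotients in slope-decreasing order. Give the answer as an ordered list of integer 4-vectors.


Via rank(M_{q-1}∘⋯∘M_p): M ≅ I[1,3], I[1,4], I[2,2]^2, I[4,4]^3.
μ_θ-semistable layers: μ^(1)=11; μ^(2)=5; μ^(3)=11/4; μ^(4)=-1; μ^(5)=-10

((0, 0, 1, 0); (1, 1, 0, 0); (1, 1, 1, 1); (0, 2, 0, 0); (0, 0, 0, 3))


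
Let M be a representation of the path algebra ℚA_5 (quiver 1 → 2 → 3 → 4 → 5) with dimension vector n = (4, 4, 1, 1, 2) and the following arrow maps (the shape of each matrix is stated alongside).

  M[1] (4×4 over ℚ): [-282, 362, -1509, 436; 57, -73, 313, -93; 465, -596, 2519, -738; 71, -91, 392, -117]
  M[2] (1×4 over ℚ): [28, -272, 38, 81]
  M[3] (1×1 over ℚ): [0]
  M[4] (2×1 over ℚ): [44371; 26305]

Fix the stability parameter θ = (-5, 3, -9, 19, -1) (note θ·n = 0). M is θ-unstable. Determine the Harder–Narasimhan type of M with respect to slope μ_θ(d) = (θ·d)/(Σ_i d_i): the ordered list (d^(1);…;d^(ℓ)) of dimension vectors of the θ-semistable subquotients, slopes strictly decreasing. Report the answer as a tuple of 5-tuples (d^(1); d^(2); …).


Via rank(M_{q-1}∘⋯∘M_p): M ≅ I[1,1], I[1,2]^2, I[1,3], I[2,2], I[4,5], I[5,5].
μ_θ-semistable layers: μ^(1)=9; μ^(2)=3; μ^(3)=-1; μ^(4)=-3; μ^(5)=-5

((0, 0, 0, 1, 1); (0, 3, 0, 0, 0); (0, 0, 0, 0, 1); (0, 1, 1, 0, 0); (4, 0, 0, 0, 0))


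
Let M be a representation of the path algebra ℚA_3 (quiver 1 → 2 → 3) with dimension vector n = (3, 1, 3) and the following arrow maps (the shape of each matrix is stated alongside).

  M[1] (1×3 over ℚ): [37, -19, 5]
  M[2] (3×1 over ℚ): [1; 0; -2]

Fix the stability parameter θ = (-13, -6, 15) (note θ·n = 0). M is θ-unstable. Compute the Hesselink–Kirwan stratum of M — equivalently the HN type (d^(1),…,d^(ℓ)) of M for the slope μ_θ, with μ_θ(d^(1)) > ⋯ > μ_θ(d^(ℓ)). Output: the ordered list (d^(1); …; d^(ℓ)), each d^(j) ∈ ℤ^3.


Barcode: M ≅ I[1,1]^2, I[1,3], I[3,3]^2. HN layers by μ_θ (3 steps, strictly decreasing):
  μ^(1)=15; μ^(2)=-6; μ^(3)=-13

((0, 0, 3); (0, 1, 0); (3, 0, 0))


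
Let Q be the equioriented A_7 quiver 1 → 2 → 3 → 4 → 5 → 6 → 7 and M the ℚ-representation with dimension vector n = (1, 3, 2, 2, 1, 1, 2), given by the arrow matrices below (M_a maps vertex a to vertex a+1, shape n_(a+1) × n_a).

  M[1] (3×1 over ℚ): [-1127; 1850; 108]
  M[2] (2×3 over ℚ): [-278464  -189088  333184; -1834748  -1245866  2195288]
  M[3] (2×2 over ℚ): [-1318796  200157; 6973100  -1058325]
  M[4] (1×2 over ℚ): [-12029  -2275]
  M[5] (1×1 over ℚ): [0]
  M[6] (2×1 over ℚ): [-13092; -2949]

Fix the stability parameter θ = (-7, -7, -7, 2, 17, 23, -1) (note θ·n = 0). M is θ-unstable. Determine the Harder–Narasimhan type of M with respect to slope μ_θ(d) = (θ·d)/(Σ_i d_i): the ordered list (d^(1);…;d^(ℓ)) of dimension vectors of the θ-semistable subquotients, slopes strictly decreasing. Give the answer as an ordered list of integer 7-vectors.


Via rank(M_{q-1}∘⋯∘M_p): M ≅ I[1,2], I[2,2], I[2,5], I[3,3], I[4,4], I[6,7], I[7,7].
μ_θ-semistable layers: μ^(1)=17; μ^(2)=11; μ^(3)=2; μ^(4)=-1; μ^(5)=-7

((0, 0, 0, 0, 1, 0, 0); (0, 0, 0, 0, 0, 1, 1); (0, 0, 0, 2, 0, 0, 0); (0, 0, 0, 0, 0, 0, 1); (1, 3, 2, 0, 0, 0, 0))


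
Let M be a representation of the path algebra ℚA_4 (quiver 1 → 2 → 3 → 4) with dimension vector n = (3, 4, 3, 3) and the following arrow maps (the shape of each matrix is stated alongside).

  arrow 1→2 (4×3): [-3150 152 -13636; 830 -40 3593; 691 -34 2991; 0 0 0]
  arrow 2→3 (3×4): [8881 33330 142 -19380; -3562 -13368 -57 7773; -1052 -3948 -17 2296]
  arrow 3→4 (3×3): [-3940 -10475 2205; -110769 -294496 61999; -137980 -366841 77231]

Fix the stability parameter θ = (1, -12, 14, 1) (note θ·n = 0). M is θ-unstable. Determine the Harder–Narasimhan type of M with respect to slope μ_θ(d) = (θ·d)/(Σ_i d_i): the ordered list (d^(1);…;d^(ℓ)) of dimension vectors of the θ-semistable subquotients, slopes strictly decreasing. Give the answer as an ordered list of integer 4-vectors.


Via rank(M_{q-1}∘⋯∘M_p): M ≅ I[1,2], I[1,3], I[1,4], I[2,4], I[4,4].
μ_θ-semistable layers: μ^(1)=14; μ^(2)=15/2; μ^(3)=1; μ^(4)=-11/2; μ^(5)=-12

((0, 0, 1, 0); (0, 0, 2, 2); (0, 0, 0, 1); (3, 3, 0, 0); (0, 1, 0, 0))


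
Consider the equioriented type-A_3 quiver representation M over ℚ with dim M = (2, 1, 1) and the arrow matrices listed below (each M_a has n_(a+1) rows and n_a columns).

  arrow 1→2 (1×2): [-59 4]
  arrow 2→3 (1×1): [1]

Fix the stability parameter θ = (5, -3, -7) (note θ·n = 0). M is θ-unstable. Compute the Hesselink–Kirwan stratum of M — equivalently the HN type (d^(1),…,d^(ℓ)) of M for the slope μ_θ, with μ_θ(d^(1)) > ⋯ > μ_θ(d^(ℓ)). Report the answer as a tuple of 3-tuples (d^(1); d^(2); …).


Interval decomposition of M: I[1,1], I[1,3].
HN type (ℓ=2): μ^(1)=5; μ^(2)=-5/3

((1, 0, 0); (1, 1, 1))


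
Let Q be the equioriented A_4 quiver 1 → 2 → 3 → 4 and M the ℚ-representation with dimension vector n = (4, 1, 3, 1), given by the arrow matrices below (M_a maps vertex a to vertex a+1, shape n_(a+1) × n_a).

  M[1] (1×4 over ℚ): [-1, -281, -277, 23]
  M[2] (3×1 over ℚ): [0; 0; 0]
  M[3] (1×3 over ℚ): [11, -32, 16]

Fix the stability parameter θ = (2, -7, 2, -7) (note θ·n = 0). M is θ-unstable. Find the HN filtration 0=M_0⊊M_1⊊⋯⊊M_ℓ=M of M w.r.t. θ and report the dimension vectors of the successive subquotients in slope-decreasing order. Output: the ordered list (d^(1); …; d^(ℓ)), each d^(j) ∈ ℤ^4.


Via rank(M_{q-1}∘⋯∘M_p): M ≅ I[1,1]^3, I[1,2], I[3,3]^2, I[3,4].
μ_θ-semistable layers: μ^(1)=2; μ^(2)=-5/2

((3, 0, 2, 0); (1, 1, 1, 1))


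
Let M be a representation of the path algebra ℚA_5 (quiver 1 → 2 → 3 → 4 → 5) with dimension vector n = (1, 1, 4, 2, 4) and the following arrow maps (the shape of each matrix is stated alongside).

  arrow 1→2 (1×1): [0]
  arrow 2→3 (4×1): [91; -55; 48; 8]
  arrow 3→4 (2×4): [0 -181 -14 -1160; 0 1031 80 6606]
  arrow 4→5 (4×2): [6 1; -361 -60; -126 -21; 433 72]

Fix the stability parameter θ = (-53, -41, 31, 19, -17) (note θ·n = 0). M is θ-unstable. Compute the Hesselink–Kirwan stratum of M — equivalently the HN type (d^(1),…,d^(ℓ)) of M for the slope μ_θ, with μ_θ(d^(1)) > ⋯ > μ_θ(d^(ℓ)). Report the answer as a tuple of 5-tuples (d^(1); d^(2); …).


Via rank(M_{q-1}∘⋯∘M_p): M ≅ I[1,1], I[2,5], I[3,3]^2, I[3,5], I[5,5]^2.
μ_θ-semistable layers: μ^(1)=31; μ^(2)=11; μ^(3)=-17; μ^(4)=-41; μ^(5)=-53

((0, 0, 2, 0, 0); (0, 0, 2, 2, 2); (0, 0, 0, 0, 2); (0, 1, 0, 0, 0); (1, 0, 0, 0, 0))


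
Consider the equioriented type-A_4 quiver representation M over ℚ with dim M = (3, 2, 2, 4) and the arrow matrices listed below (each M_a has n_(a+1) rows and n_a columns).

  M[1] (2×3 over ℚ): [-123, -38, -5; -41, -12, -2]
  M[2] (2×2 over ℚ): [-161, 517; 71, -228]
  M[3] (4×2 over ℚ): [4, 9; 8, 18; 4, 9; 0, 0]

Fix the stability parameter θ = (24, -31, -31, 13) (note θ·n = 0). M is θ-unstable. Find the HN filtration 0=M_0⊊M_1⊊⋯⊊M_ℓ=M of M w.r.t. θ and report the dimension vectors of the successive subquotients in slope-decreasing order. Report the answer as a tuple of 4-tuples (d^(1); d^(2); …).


Barcode: M ≅ I[1,1], I[1,3], I[1,4], I[4,4]^3. HN layers by μ_θ (3 steps, strictly decreasing):
  μ^(1)=24; μ^(2)=13; μ^(3)=-38/3

((1, 0, 0, 0); (0, 0, 0, 4); (2, 2, 2, 0))


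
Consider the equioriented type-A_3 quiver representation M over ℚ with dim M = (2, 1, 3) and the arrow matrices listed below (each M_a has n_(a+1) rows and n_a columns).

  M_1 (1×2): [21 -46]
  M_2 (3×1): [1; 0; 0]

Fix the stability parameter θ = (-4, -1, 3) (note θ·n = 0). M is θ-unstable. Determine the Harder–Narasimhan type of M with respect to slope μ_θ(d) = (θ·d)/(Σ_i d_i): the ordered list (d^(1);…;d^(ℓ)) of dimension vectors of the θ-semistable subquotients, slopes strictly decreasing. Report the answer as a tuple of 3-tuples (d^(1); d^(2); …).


Interval decomposition of M: I[1,1], I[1,3], I[3,3]^2.
HN type (ℓ=3): μ^(1)=3; μ^(2)=-1; μ^(3)=-4

((0, 0, 3); (0, 1, 0); (2, 0, 0))


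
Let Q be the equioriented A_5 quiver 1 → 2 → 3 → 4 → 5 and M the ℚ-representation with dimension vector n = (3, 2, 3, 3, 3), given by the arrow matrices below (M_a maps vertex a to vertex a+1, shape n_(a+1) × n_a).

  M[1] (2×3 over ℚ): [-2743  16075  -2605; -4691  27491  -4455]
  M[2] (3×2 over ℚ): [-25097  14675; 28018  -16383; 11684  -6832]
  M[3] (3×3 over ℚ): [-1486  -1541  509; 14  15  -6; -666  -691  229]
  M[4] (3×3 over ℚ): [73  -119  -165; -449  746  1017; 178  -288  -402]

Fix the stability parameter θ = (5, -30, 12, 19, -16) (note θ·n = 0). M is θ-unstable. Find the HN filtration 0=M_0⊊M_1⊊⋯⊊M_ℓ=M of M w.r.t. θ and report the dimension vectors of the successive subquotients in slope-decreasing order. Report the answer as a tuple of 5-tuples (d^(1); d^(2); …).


Via rank(M_{q-1}∘⋯∘M_p): M ≅ I[1,1], I[1,3], I[1,5], I[3,5], I[4,4], I[5,5].
μ_θ-semistable layers: μ^(1)=19; μ^(2)=12; μ^(3)=5; μ^(4)=-25/2; μ^(5)=-16

((0, 0, 0, 1, 0); (0, 0, 1, 0, 0); (1, 0, 2, 2, 2); (2, 2, 0, 0, 0); (0, 0, 0, 0, 1))


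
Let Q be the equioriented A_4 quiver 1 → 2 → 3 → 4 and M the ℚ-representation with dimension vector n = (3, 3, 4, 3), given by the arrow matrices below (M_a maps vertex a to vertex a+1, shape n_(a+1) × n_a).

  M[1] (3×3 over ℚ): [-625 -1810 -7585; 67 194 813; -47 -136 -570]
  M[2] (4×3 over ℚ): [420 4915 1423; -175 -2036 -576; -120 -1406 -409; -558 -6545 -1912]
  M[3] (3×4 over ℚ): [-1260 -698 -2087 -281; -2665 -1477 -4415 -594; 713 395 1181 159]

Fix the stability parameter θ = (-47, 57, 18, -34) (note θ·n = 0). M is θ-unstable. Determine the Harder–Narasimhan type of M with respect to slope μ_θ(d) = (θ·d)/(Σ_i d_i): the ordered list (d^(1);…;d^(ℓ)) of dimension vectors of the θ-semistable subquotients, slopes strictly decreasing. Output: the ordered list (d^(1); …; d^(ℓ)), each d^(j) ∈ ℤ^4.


Barcode: M ≅ I[1,1], I[1,4]^2, I[2,4], I[3,3]. HN layers by μ_θ (3 steps, strictly decreasing):
  μ^(1)=18; μ^(2)=41/3; μ^(3)=-47

((0, 0, 1, 0); (0, 3, 3, 3); (3, 0, 0, 0))


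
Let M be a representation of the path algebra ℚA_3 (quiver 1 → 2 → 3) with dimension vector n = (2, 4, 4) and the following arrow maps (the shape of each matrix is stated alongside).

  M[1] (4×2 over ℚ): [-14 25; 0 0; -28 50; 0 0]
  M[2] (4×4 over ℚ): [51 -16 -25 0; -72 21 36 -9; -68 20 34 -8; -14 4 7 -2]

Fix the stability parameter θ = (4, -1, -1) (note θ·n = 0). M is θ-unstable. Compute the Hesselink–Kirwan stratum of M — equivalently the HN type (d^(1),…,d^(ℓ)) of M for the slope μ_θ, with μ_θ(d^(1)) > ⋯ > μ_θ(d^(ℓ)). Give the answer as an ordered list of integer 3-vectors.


Interval decomposition of M: I[1,1], I[1,3], I[2,2], I[2,3]^2, I[3,3].
HN type (ℓ=3): μ^(1)=4; μ^(2)=2/3; μ^(3)=-1

((1, 0, 0); (1, 1, 1); (0, 3, 3))


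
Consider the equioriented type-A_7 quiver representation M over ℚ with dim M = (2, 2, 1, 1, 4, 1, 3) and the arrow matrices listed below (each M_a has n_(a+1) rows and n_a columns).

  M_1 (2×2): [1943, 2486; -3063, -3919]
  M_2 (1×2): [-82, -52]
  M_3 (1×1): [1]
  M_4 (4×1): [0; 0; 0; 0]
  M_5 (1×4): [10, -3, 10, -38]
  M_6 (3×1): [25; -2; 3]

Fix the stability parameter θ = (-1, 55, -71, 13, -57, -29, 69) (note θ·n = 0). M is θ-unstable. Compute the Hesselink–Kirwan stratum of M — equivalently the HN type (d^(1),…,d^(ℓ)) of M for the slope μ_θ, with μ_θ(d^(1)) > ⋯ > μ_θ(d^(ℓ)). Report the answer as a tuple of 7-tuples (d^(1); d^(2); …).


Interval decomposition of M: I[1,2], I[1,4], I[5,5]^3, I[5,7], I[7,7]^2.
HN type (ℓ=7): μ^(1)=69; μ^(2)=55; μ^(3)=13; μ^(4)=-1; μ^(5)=-17/3; μ^(6)=-29; μ^(7)=-57

((0, 0, 0, 0, 0, 0, 3); (0, 1, 0, 0, 0, 0, 0); (0, 0, 0, 1, 0, 0, 0); (1, 0, 0, 0, 0, 0, 0); (1, 1, 1, 0, 0, 0, 0); (0, 0, 0, 0, 0, 1, 0); (0, 0, 0, 0, 4, 0, 0))


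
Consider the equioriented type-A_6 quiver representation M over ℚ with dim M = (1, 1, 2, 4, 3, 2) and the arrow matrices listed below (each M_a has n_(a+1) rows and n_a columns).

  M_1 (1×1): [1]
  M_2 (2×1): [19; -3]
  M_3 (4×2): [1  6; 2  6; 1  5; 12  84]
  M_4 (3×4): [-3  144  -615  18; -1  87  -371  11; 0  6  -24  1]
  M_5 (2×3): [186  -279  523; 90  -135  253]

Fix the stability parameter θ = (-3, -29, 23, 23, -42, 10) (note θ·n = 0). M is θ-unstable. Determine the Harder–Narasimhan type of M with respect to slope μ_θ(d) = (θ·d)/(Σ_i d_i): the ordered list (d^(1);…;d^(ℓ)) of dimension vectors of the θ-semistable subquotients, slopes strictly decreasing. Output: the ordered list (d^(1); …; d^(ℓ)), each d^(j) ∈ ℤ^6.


Via rank(M_{q-1}∘⋯∘M_p): M ≅ I[1,6], I[3,5], I[4,4], I[4,6].
μ_θ-semistable layers: μ^(1)=23; μ^(2)=10; μ^(3)=4/3; μ^(4)=-19/2; μ^(5)=-16

((0, 0, 0, 1, 0, 0); (0, 0, 0, 0, 0, 2); (0, 0, 2, 2, 2, 0); (0, 0, 0, 1, 1, 0); (1, 1, 0, 0, 0, 0))


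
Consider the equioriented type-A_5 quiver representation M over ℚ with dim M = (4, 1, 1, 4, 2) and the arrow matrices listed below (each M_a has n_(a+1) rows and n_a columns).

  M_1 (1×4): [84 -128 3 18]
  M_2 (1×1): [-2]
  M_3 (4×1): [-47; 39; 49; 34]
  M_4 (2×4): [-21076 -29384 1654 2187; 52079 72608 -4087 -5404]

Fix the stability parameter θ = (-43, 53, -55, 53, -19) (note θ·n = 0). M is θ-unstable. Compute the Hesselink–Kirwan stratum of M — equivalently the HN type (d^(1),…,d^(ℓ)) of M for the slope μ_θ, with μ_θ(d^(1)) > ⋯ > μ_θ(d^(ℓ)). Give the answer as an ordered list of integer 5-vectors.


Barcode: M ≅ I[1,1]^3, I[1,4], I[4,4], I[4,5]^2. HN layers by μ_θ (4 steps, strictly decreasing):
  μ^(1)=53; μ^(2)=17; μ^(3)=-1; μ^(4)=-43

((0, 0, 0, 2, 0); (0, 0, 0, 2, 2); (0, 1, 1, 0, 0); (4, 0, 0, 0, 0))


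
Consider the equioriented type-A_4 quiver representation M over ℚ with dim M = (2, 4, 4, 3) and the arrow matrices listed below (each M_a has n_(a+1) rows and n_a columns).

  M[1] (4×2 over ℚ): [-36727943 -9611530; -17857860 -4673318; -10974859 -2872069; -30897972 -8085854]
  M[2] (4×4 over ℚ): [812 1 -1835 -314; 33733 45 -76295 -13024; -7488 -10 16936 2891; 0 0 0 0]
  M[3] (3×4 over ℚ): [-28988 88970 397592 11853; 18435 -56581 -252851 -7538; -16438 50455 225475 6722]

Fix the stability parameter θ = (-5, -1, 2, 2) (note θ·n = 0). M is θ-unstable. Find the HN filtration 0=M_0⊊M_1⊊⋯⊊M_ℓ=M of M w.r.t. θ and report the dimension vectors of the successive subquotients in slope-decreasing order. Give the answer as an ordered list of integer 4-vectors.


Via rank(M_{q-1}∘⋯∘M_p): M ≅ I[1,4]^2, I[2,2], I[2,4], I[3,3].
μ_θ-semistable layers: μ^(1)=2; μ^(2)=-1; μ^(3)=-5

((0, 0, 4, 3); (0, 4, 0, 0); (2, 0, 0, 0))


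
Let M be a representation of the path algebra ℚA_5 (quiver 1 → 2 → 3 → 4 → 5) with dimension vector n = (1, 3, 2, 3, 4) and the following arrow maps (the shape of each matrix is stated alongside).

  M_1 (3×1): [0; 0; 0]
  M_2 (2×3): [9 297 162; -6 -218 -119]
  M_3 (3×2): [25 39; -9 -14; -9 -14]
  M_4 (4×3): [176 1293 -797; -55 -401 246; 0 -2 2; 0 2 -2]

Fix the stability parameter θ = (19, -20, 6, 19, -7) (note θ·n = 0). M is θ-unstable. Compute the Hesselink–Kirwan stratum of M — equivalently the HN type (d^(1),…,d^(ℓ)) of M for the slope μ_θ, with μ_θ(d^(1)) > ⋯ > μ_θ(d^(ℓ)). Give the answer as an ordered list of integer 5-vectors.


Barcode: M ≅ I[1,1], I[2,2], I[2,4], I[2,5], I[4,5], I[5,5]^2. HN layers by μ_θ (4 steps, strictly decreasing):
  μ^(1)=19; μ^(2)=6; μ^(3)=-7; μ^(4)=-20

((1, 0, 0, 1, 0); (0, 0, 2, 2, 2); (0, 0, 0, 0, 2); (0, 3, 0, 0, 0))


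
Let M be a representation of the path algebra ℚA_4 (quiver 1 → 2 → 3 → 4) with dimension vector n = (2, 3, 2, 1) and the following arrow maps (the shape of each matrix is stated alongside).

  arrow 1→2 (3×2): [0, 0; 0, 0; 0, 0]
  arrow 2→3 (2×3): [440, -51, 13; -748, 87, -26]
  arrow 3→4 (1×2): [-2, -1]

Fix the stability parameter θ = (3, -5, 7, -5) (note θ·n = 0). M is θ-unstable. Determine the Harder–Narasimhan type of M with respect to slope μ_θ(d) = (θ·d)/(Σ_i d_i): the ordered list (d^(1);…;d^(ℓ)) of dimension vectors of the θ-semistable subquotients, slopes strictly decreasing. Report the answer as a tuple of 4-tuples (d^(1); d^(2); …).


Interval decomposition of M: I[1,1]^2, I[2,2], I[2,3], I[2,4].
HN type (ℓ=4): μ^(1)=7; μ^(2)=3; μ^(3)=1; μ^(4)=-5

((0, 0, 1, 0); (2, 0, 0, 0); (0, 0, 1, 1); (0, 3, 0, 0))


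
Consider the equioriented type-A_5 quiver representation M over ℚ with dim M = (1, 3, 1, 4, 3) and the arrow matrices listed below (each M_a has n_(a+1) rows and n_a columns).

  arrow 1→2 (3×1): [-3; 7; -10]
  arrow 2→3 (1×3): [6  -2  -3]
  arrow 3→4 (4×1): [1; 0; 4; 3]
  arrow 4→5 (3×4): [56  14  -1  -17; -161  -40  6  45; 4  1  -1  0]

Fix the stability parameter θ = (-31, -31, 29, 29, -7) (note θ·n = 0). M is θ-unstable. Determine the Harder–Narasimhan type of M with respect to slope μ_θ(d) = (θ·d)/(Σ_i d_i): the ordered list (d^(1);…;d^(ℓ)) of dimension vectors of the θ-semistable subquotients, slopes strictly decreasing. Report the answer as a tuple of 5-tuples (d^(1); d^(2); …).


Interval decomposition of M: I[1,5], I[2,2]^2, I[4,4], I[4,5]^2.
HN type (ℓ=4): μ^(1)=29; μ^(2)=17; μ^(3)=11; μ^(4)=-31

((0, 0, 0, 1, 0); (0, 0, 1, 1, 1); (0, 0, 0, 2, 2); (1, 3, 0, 0, 0))
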